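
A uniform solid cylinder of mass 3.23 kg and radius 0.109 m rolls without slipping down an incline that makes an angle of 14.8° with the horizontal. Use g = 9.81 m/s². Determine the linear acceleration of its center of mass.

Translation along the incline: Mg sinθ − f = Ma.
Rotation about the center: fR = Iα with I = ½MR². No-slip gives a = αR, so f = (I/R²)a = (1/2)M a.
Substituting: Mg sinθ = (1 + 0.5000)Ma, so a = g sinθ/(1 + 0.5000) = (9.81) sin 14.8° / 1.500 = 1.671 m/s².

a ≈ 1.67 m/s²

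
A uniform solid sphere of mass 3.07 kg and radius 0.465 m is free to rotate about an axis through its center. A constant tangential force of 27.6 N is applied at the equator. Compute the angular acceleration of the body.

I = (2/5)MR² = (2/5)(3.07)(0.465)² = 0.2655 kg·m².
τ = F R = (27.6)(0.465) = 12.83 N·m.
Newton's second law for rotation, τ = Iα, gives α = τ/I = 12.83/0.2655 = 48.33 rad/s².

α ≈ 48.3 rad/s²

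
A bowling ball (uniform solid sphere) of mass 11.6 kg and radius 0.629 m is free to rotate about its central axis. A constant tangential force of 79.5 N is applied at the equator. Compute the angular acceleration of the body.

I = (2/5)MR² = (2/5)(11.6)(0.629)² = 1.836 kg·m².
τ = F R = (79.5)(0.629) = 50.01 N·m.
Newton's second law for rotation, τ = Iα, gives α = τ/I = 50.01/1.836 = 27.24 rad/s².

α ≈ 27.2 rad/s²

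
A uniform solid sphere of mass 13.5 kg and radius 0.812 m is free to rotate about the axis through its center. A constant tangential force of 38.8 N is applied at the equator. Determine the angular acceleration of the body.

α ≈ 8.85 rad/s²

I = (2/5)MR² = (2/5)(13.5)(0.812)² = 3.560 kg·m².
τ = F R = (38.8)(0.812) = 31.51 N·m.
From τ = Iα: α = 31.51/3.560 = 8.849 rad/s².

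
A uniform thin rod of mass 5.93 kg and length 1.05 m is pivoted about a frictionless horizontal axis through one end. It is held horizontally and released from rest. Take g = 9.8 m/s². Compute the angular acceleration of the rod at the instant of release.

α ≈ 14.0 rad/s²

About the pivot, I = (1/3)ML² = (1/3)(5.93)(1.05)² = 2.179 kg·m².
The weight acts at the center, a distance L/2 = 0.5250 m from the pivot; τ = Mg(L/2) = 30.51 N·m.
α = τ/I = 30.51/2.179 = 14.00 rad/s².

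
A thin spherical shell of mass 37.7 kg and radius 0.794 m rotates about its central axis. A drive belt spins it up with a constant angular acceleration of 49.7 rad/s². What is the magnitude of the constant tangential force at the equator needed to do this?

F ≈ 992 N

I = (2/3)MR² = (2/3)(37.7)(0.794)² = 15.84 kg·m².
The required torque is τ = Iα = (15.84)(49.70) = 787.5 N·m.
A tangential force at the equator gives τ = FR, so F = τ/R = 787.5/0.794 = 991.8 N.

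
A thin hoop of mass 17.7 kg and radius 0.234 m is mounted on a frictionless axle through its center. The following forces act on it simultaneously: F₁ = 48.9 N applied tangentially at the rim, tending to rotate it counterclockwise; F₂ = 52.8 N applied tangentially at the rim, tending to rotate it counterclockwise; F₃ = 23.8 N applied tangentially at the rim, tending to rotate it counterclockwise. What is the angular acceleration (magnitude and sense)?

α ≈ 30.3 rad/s², counterclockwise

I = MR² = (17.7)(0.234)² = 0.9692 kg·m².
Taking counterclockwise as positive: τ₁ = +(48.9)(0.234) = +11.44 N·m; τ₂ = +(52.8)(0.234) = +12.36 N·m; τ₃ = +(23.8)(0.234) = +5.569 N·m.
Net torque τ = 29.37 N·m.
α = τ/I = 29.37/0.9692 = 30.30 rad/s².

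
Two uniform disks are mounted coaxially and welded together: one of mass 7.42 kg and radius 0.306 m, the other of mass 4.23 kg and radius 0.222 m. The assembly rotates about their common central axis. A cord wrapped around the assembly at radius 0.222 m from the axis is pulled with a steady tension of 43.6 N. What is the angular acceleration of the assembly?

I = ½M₁R₁² + ½M₂R₂² = ½(7.42)(0.306)² + ½(4.23)(0.222)² = 0.4516 kg·m².
τ = F r = (43.6)(0.222) = 9.679 N·m.
α = τ/I = 9.679/0.4516 = 21.43 rad/s².

α ≈ 21.4 rad/s²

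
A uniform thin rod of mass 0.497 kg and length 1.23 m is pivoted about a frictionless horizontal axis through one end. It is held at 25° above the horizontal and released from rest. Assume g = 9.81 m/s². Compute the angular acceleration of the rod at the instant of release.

α ≈ 10.8 rad/s²

About the pivot, I = (1/3)ML² = (1/3)(0.497)(1.23)² = 0.2506 kg·m².
The weight acts at the center, a distance L/2 = 0.6150 m from the pivot; τ = Mg(L/2) cos 25° = 2.718 N·m.
α = τ/I = 2.718/0.2506 = 10.84 rad/s².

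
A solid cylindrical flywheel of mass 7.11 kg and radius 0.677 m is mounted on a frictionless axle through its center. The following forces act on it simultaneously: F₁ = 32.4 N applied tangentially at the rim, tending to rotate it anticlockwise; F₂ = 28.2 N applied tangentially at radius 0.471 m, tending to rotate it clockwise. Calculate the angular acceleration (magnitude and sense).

I = ½MR² = (1/2)(7.11)(0.677)² = 1.629 kg·m².
Taking anticlockwise as positive: τ₁ = +(32.4)(0.677) = +21.93 N·m; τ₂ = −(28.2)(0.471) = −13.28 N·m.
Net torque τ = 8.653 N·m.
α = τ/I = 8.653/1.629 = 5.310 rad/s².

α ≈ 5.31 rad/s², anticlockwise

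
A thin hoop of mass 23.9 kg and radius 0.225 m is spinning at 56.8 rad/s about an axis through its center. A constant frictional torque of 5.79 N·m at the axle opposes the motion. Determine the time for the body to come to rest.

t ≈ 11.9 s

I = MR² = (23.9)(0.225)² = 1.210 kg·m².
The net torque has magnitude 5.79 N·m, opposing ω.
|α| = τ/I = 5.790/1.210 = 4.785 rad/s² (deceleration).
0 = ω₀ − |α|t ⇒ t = ω₀/|α| = 56.8/4.785 = 11.87 s.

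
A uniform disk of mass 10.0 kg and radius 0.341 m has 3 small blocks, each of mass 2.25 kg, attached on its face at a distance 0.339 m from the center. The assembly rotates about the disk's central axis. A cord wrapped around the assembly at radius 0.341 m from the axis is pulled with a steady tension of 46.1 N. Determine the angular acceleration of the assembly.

α ≈ 11.6 rad/s²

I_disk = ½MR² = ½(10.0)(0.341)² = 0.5814 kg·m².
I_blocks = 3·m·r² = 3(2.25)(0.339)² = 0.7757 kg·m².
Total I = 1.357 kg·m².
τ = F r = (46.1)(0.341) = 15.72 N·m.
α = τ/I = 15.72/1.357 = 11.58 rad/s².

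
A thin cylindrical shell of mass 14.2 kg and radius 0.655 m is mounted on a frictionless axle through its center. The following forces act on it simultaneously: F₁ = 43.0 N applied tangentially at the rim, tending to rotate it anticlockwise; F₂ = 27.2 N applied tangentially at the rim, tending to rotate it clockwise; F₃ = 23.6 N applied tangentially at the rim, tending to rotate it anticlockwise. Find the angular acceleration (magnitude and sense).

I = MR² = (14.2)(0.655)² = 6.092 kg·m².
Taking anticlockwise as positive: τ₁ = +(43.0)(0.655) = +28.17 N·m; τ₂ = −(27.2)(0.655) = −17.82 N·m; τ₃ = +(23.6)(0.655) = +15.46 N·m.
Net torque τ = 25.81 N·m.
α = τ/I = 25.81/6.092 = 4.236 rad/s².

α ≈ 4.24 rad/s², anticlockwise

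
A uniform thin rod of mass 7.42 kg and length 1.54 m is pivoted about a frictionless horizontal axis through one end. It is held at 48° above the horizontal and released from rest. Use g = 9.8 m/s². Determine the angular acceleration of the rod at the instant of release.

α ≈ 6.39 rad/s²

About the pivot, I = (1/3)ML² = (1/3)(7.42)(1.54)² = 5.866 kg·m².
The weight acts at the center, a distance L/2 = 0.7700 m from the pivot; τ = Mg(L/2) cos 48° = 37.47 N·m.
α = τ/I = 37.47/5.866 = 6.387 rad/s².
(Equivalently α = (3g/(2L)) cos 48° = 6.387 rad/s².)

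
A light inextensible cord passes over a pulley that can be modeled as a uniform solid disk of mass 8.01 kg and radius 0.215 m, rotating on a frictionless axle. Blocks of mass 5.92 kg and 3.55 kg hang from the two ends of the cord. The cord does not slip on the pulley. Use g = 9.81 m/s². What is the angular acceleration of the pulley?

α ≈ 8.03 rad/s²

I = ½MR² = (1/2)(8.01)(0.215)² = 0.1851 kg·m².
Heavier block: m₁g − T₁ = m₁a. Lighter block: T₂ − m₂g = m₂a.
Pulley: (T₁ − T₂)R = Iα = I(a/R), so T₁ − T₂ = (I/R²)a = (1/2)M_p a = 4.005·a.
Adding the three: (m₁ − m₂)g = (m₁ + m₂ + 4.005)a, so a = (5.92 − 3.55)(9.81)/(5.92 + 3.55 + 4.005) = 1.725 m/s².
α = a/R = 1.725/0.215 = 8.025 rad/s².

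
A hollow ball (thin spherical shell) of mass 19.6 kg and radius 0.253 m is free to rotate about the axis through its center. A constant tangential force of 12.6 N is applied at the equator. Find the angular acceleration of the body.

α ≈ 3.81 rad/s²

I = (2/3)MR² = (2/3)(19.6)(0.253)² = 0.8364 kg·m².
τ = F R = (12.6)(0.253) = 3.188 N·m.
Newton's second law for rotation, τ = Iα, gives α = τ/I = 3.188/0.8364 = 3.811 rad/s².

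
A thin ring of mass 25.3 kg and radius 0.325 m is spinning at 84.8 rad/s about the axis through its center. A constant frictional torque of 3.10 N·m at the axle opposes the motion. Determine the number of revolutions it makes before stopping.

I = MR² = (25.3)(0.325)² = 2.672 kg·m².
The net torque has magnitude 3.10 N·m, opposing ω.
|α| = τ/I = 3.100/2.672 = 1.160 rad/s² (deceleration).
ω² = ω₀² − 2|α|θ with ω = 0 ⇒ θ = ω₀²/(2|α|) = 3099 rad = 493.3 rev.

≈ 493 revolutions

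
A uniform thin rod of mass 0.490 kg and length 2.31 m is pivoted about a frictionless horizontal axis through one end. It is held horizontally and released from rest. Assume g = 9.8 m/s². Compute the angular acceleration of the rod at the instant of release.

α ≈ 6.36 rad/s²

About the pivot, I = (1/3)ML² = (1/3)(0.490)(2.31)² = 0.8716 kg·m².
The weight acts at the center, a distance L/2 = 1.155 m from the pivot; τ = Mg(L/2) = 5.546 N·m.
α = τ/I = 5.546/0.8716 = 6.364 rad/s².
(Equivalently α = (3g/(2L)) = 6.364 rad/s².)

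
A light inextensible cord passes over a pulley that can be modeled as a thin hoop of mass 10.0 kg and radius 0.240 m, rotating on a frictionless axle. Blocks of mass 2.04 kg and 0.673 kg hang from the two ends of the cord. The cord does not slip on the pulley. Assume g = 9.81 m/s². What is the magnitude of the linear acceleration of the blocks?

I = MR² = (10.0)(0.240)² = 0.5760 kg·m².
Heavier block: m₁g − T₁ = m₁a. Lighter block: T₂ − m₂g = m₂a.
Pulley: (T₁ − T₂)R = Iα = I(a/R), so T₁ − T₂ = (I/R²)a = 1·M_p a = 10.00·a.
Adding the three: (m₁ − m₂)g = (m₁ + m₂ + 10.00)a, so a = (2.04 − 0.673)(9.81)/(2.04 + 0.673 + 10.00) = 1.055 m/s².

a ≈ 1.05 m/s²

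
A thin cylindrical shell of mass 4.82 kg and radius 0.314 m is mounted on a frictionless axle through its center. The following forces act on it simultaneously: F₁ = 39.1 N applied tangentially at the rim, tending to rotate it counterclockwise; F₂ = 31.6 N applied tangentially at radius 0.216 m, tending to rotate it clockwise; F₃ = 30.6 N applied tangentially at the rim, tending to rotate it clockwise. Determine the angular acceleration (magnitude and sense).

α ≈ 8.75 rad/s², clockwise

I = MR² = (4.82)(0.314)² = 0.4752 kg·m².
Taking counterclockwise as positive: τ₁ = +(39.1)(0.314) = +12.28 N·m; τ₂ = −(31.6)(0.216) = −6.826 N·m; τ₃ = −(30.6)(0.314) = −9.608 N·m.
Net torque τ = -4.157 N·m.
α = τ/I = -4.157/0.4752 = -8.746 rad/s².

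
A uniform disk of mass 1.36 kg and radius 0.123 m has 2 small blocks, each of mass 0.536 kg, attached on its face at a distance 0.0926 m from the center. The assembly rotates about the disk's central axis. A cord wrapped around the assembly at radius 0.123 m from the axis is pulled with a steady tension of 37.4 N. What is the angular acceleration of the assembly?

α ≈ 236 rad/s²

I_disk = ½MR² = ½(1.36)(0.123)² = 0.01029 kg·m².
I_blocks = 2·m·r² = 2(0.536)(0.0926)² = 0.009192 kg·m².
Total I = 0.01948 kg·m².
τ = F r = (37.4)(0.123) = 4.600 N·m.
α = τ/I = 4.600/0.01948 = 236.2 rad/s².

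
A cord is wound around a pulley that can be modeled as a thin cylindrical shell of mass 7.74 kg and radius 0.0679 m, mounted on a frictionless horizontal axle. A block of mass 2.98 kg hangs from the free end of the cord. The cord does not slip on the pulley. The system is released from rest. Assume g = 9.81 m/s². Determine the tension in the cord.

I = MR² = (7.74)(0.0679)² = 0.03568 kg·m².
Block: mg − T = ma. Pulley: TR = Iα. No-slip: a = αR, so T = (I/R²)a = 7.740·a.
Then mg = (m + 7.740)a, so a = (2.98)(9.81)/(2.98 + 7.740) = 2.727 m/s².
T = 7.740·a = 21.11 N.

T ≈ 21.1 N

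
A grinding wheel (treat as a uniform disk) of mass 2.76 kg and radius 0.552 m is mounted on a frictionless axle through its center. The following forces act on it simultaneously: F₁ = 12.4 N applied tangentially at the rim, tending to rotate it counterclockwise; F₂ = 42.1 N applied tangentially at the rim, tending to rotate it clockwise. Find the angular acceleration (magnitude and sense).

I = ½MR² = (1/2)(2.76)(0.552)² = 0.4205 kg·m².
Taking counterclockwise as positive: τ₁ = +(12.4)(0.552) = +6.845 N·m; τ₂ = −(42.1)(0.552) = −23.24 N·m.
Net torque τ = -16.39 N·m.
α = τ/I = -16.39/0.4205 = -38.99 rad/s².

α ≈ 39.0 rad/s², clockwise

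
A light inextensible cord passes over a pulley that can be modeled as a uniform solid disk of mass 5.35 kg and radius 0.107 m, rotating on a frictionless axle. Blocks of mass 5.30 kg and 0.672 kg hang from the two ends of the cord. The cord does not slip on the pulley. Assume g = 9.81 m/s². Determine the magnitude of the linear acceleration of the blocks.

a ≈ 5.25 m/s²

I = ½MR² = (1/2)(5.35)(0.107)² = 0.03063 kg·m².
Heavier block: m₁g − T₁ = m₁a. Lighter block: T₂ − m₂g = m₂a.
Pulley: (T₁ − T₂)R = Iα = I(a/R), so T₁ − T₂ = (I/R²)a = (1/2)M_p a = 2.675·a.
Adding the three: (m₁ − m₂)g = (m₁ + m₂ + 2.675)a, so a = (5.30 − 0.672)(9.81)/(5.30 + 0.672 + 2.675) = 5.250 m/s².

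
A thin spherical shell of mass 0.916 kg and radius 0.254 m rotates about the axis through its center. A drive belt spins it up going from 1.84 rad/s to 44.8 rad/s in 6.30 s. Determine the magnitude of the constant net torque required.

I = (2/3)MR² = (2/3)(0.916)(0.254)² = 0.03940 kg·m².
α = Δω/Δt = (44.8 − 1.84)/6.30 = 6.819 rad/s².
τ = Iα = (0.03940)(6.819) = 0.2687 N·m.

τ ≈ 0.269 N·m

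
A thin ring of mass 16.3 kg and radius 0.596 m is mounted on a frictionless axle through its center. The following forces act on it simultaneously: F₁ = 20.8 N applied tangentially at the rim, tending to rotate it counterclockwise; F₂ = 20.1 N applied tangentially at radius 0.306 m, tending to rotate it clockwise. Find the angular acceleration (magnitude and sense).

I = MR² = (16.3)(0.596)² = 5.790 kg·m².
Taking counterclockwise as positive: τ₁ = +(20.8)(0.596) = +12.40 N·m; τ₂ = −(20.1)(0.306) = −6.151 N·m.
Net torque τ = 6.246 N·m.
α = τ/I = 6.246/5.790 = 1.079 rad/s².

α ≈ 1.08 rad/s², counterclockwise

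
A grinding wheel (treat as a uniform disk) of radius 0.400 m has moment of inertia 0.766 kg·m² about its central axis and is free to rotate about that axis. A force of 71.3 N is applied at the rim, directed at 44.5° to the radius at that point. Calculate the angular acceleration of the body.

α ≈ 26.1 rad/s²

Only the tangential component produces torque: τ = F R sinθ = (71.3)(0.400) sin 44.5° = 19.99 N·m.
Newton's second law for rotation, τ = Iα, gives α = τ/I = 19.99/0.7660 = 26.10 rad/s².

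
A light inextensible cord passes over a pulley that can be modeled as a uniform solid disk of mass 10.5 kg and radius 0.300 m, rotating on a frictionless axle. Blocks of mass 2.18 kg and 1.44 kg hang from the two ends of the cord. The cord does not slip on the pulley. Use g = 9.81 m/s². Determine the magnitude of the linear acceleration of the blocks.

I = ½MR² = (1/2)(10.5)(0.300)² = 0.4725 kg·m².
Heavier block: m₁g − T₁ = m₁a. Lighter block: T₂ − m₂g = m₂a.
Pulley: (T₁ − T₂)R = Iα = I(a/R), so T₁ − T₂ = (I/R²)a = (1/2)M_p a = 5.250·a.
Adding the three: (m₁ − m₂)g = (m₁ + m₂ + 5.250)a, so a = (2.18 − 1.44)(9.81)/(2.18 + 1.44 + 5.250) = 0.8184 m/s².

a ≈ 0.818 m/s²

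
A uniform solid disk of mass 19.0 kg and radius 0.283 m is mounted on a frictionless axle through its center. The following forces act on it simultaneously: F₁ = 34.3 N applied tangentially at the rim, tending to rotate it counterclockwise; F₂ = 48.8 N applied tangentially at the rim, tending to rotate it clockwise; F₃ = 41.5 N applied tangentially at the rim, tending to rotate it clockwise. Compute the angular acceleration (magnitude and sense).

α ≈ 20.8 rad/s², clockwise

I = ½MR² = (1/2)(19.0)(0.283)² = 0.7608 kg·m².
Taking counterclockwise as positive: τ₁ = +(34.3)(0.283) = +9.707 N·m; τ₂ = −(48.8)(0.283) = −13.81 N·m; τ₃ = −(41.5)(0.283) = −11.74 N·m.
Net torque τ = -15.85 N·m.
α = τ/I = -15.85/0.7608 = -20.83 rad/s².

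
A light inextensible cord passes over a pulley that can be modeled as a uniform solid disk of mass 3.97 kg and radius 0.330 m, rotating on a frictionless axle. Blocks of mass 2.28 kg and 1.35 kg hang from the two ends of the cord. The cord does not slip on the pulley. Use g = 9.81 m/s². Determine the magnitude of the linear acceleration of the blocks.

I = ½MR² = (1/2)(3.97)(0.330)² = 0.2162 kg·m².
Heavier block: m₁g − T₁ = m₁a. Lighter block: T₂ − m₂g = m₂a.
Pulley: (T₁ − T₂)R = Iα = I(a/R), so T₁ − T₂ = (I/R²)a = (1/2)M_p a = 1.985·a.
Adding the three: (m₁ − m₂)g = (m₁ + m₂ + 1.985)a, so a = (2.28 − 1.35)(9.81)/(2.28 + 1.35 + 1.985) = 1.625 m/s².

a ≈ 1.62 m/s²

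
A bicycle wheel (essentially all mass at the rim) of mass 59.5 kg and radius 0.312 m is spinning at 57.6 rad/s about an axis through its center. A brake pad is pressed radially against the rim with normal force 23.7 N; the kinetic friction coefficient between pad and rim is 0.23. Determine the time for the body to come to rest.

t ≈ 196 s

I = MR² = (59.5)(0.312)² = 5.792 kg·m².
Friction force f = μN = (0.23)(23.7) = 5.451 N at the rim; torque magnitude τ = fR = 1.701 N·m, opposing ω.
|α| = τ/I = 1.701/5.792 = 0.2936 rad/s² (deceleration).
0 = ω₀ − |α|t ⇒ t = ω₀/|α| = 57.6/0.2936 = 196.2 s.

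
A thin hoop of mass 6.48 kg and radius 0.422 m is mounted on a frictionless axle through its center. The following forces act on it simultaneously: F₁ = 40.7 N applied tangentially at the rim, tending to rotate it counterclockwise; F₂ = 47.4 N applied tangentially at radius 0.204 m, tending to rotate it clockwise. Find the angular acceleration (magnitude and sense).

α ≈ 6.50 rad/s², counterclockwise

I = MR² = (6.48)(0.422)² = 1.154 kg·m².
Taking counterclockwise as positive: τ₁ = +(40.7)(0.422) = +17.18 N·m; τ₂ = −(47.4)(0.204) = −9.670 N·m.
Net torque τ = 7.506 N·m.
α = τ/I = 7.506/1.154 = 6.504 rad/s².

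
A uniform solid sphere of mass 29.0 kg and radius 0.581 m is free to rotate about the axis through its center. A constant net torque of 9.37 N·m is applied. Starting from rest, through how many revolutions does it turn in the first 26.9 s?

I = (2/5)MR² = (2/5)(29.0)(0.581)² = 3.916 kg·m².
α = τ/I = 9.37/3.916 = 2.393 rad/s².
θ = ½αt² = ½(2.393)(26.9)² = 865.8 rad.
Revolutions = θ/(2π) = 137.8.

≈ 138 revolutions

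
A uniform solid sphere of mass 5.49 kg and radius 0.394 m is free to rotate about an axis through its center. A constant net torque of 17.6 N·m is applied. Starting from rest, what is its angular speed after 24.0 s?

I = (2/5)MR² = (2/5)(5.49)(0.394)² = 0.3409 kg·m².
α = τ/I = 17.6/0.3409 = 51.63 rad/s².
ω = ω₀ + αt = 0 + (51.63)(24.0) = 1239 rad/s.

ω ≈ 1240 rad/s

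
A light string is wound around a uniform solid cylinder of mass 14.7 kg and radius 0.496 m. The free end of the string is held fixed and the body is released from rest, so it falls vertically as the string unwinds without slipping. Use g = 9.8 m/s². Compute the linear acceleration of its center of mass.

a ≈ 6.53 m/s²

Translation: Mg − T = Ma. Rotation about the center: TR = Iα with I = ½MR².
With a = αR: T = (I/R²)a = (1/2)M a, so Mg = (1 + 0.5000)Ma.
a = g/(1 + 0.5000) = 9.8/1.500 = 6.533 m/s².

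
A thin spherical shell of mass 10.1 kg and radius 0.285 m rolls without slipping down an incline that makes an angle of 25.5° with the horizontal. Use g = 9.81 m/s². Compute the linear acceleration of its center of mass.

Translation along the incline: Mg sinθ − f = Ma.
Rotation about the center: fR = Iα with I = (2/3)MR². No-slip gives a = αR, so f = (I/R²)a = (2/3)M a.
Substituting: Mg sinθ = (1 + 0.6667)Ma, so a = g sinθ/(1 + 0.6667) = (9.81) sin 25.5° / 1.667 = 2.534 m/s².

a ≈ 2.53 m/s²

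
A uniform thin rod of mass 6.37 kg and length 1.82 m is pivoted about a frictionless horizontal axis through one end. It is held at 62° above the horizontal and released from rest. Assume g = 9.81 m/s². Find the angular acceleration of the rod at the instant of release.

α ≈ 3.80 rad/s²

About the pivot, I = (1/3)ML² = (1/3)(6.37)(1.82)² = 7.033 kg·m².
The weight acts at the center, a distance L/2 = 0.9100 m from the pivot; τ = Mg(L/2) cos 62° = 26.70 N·m.
α = τ/I = 26.70/7.033 = 3.796 rad/s².
(Equivalently α = (3g/(2L)) cos 62° = 3.796 rad/s².)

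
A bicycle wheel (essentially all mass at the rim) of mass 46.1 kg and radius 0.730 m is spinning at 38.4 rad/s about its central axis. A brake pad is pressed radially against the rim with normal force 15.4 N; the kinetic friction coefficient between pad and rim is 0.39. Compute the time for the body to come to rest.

t ≈ 215 s

I = MR² = (46.1)(0.730)² = 24.57 kg·m².
Friction force f = μN = (0.39)(15.4) = 6.006 N at the rim; torque magnitude τ = fR = 4.384 N·m, opposing ω.
|α| = τ/I = 4.384/24.57 = 0.1785 rad/s² (deceleration).
0 = ω₀ − |α|t ⇒ t = ω₀/|α| = 38.4/0.1785 = 215.2 s.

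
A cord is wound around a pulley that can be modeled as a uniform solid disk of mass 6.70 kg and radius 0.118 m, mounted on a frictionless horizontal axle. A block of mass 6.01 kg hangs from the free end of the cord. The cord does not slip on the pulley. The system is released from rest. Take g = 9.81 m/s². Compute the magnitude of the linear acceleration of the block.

I = ½MR² = (1/2)(6.70)(0.118)² = 0.04665 kg·m².
Block: mg − T = ma. Pulley: TR = Iα. No-slip: a = αR, so T = (I/R²)a = 3.350·a.
Then mg = (m + 3.350)a, so a = (6.01)(9.81)/(6.01 + 3.350) = 6.299 m/s².

a ≈ 6.30 m/s²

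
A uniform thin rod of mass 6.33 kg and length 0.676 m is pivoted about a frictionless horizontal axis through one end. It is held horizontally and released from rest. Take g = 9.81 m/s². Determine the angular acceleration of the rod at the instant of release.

α ≈ 21.8 rad/s²

About the pivot, I = (1/3)ML² = (1/3)(6.33)(0.676)² = 0.9642 kg·m².
The weight acts at the center, a distance L/2 = 0.3380 m from the pivot; τ = Mg(L/2) = 20.99 N·m.
α = τ/I = 20.99/0.9642 = 21.77 rad/s².
(Equivalently α = (3g/(2L)) = 21.77 rad/s².)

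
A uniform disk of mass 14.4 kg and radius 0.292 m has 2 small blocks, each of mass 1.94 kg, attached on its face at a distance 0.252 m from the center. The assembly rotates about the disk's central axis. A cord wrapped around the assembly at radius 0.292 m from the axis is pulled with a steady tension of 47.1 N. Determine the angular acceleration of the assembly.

I_disk = ½MR² = ½(14.4)(0.292)² = 0.6139 kg·m².
I_blocks = 2·m·r² = 2(1.94)(0.252)² = 0.2464 kg·m².
Total I = 0.8603 kg·m².
τ = F r = (47.1)(0.292) = 13.75 N·m.
α = τ/I = 13.75/0.8603 = 15.99 rad/s².

α ≈ 16.0 rad/s²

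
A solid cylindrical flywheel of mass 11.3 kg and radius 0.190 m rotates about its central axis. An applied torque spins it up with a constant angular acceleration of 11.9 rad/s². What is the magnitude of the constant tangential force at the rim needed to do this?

I = ½MR² = (1/2)(11.3)(0.190)² = 0.2040 kg·m².
The required torque is τ = Iα = (0.2040)(11.90) = 2.427 N·m.
A tangential force at the rim gives τ = FR, so F = τ/R = 2.427/0.190 = 12.77 N.

F ≈ 12.8 N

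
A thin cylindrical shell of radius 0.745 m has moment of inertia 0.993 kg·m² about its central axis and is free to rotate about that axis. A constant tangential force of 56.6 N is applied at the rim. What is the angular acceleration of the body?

τ = F R = (56.6)(0.745) = 42.17 N·m.
Newton's second law for rotation, τ = Iα, gives α = τ/I = 42.17/0.9930 = 42.46 rad/s².

α ≈ 42.5 rad/s²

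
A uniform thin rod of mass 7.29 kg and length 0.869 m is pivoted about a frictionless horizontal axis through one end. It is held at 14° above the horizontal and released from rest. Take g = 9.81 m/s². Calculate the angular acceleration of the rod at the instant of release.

α ≈ 16.4 rad/s²

About the pivot, I = (1/3)ML² = (1/3)(7.29)(0.869)² = 1.835 kg·m².
The weight acts at the center, a distance L/2 = 0.4345 m from the pivot; τ = Mg(L/2) cos 14° = 30.15 N·m.
α = τ/I = 30.15/1.835 = 16.43 rad/s².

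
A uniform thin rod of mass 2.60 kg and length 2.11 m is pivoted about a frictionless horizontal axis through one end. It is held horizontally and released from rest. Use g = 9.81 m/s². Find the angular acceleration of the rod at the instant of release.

α ≈ 6.97 rad/s²

About the pivot, I = (1/3)ML² = (1/3)(2.60)(2.11)² = 3.858 kg·m².
The weight acts at the center, a distance L/2 = 1.055 m from the pivot; τ = Mg(L/2) = 26.91 N·m.
α = τ/I = 26.91/3.858 = 6.974 rad/s².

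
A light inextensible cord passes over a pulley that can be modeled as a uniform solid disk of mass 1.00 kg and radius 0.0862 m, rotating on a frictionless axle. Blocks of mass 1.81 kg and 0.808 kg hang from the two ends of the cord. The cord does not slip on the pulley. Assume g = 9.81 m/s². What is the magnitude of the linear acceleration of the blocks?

I = ½MR² = (1/2)(1.00)(0.0862)² = 0.003715 kg·m².
Heavier block: m₁g − T₁ = m₁a. Lighter block: T₂ − m₂g = m₂a.
Pulley: (T₁ − T₂)R = Iα = I(a/R), so T₁ − T₂ = (I/R²)a = (1/2)M_p a = 0.5000·a.
Adding the three: (m₁ − m₂)g = (m₁ + m₂ + 0.5000)a, so a = (1.81 − 0.808)(9.81)/(1.81 + 0.808 + 0.5000) = 3.153 m/s².

a ≈ 3.15 m/s²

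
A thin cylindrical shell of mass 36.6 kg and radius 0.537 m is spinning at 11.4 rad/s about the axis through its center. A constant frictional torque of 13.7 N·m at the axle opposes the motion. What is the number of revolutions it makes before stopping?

I = MR² = (36.6)(0.537)² = 10.55 kg·m².
The net torque has magnitude 13.7 N·m, opposing ω.
|α| = τ/I = 13.70/10.55 = 1.298 rad/s² (deceleration).
ω² = ω₀² − 2|α|θ with ω = 0 ⇒ θ = ω₀²/(2|α|) = 50.06 rad = 7.967 rev.

≈ 7.97 revolutions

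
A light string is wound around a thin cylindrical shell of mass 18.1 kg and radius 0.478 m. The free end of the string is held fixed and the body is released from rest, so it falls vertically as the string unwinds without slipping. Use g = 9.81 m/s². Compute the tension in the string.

Translation: Mg − T = Ma. Rotation about the center: TR = Iα with I = MR².
With a = αR: T = (I/R²)a = M a, so Mg = (1 + 1.000)Ma.
a = g/(1 + 1.000) = 9.81/2.000 = 4.905 m/s².
T = 1.000·M·a = (1.000)(18.1)(4.905) = 88.78 N.

T ≈ 88.8 N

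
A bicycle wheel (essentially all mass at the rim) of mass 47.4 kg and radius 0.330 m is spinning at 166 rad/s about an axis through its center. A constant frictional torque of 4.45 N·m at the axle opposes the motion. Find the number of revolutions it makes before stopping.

≈ 2540 revolutions

I = MR² = (47.4)(0.330)² = 5.162 kg·m².
The net torque has magnitude 4.45 N·m, opposing ω.
|α| = τ/I = 4.450/5.162 = 0.8621 rad/s² (deceleration).
ω² = ω₀² − 2|α|θ with ω = 0 ⇒ θ = ω₀²/(2|α|) = 15980 rad = 2544 rev.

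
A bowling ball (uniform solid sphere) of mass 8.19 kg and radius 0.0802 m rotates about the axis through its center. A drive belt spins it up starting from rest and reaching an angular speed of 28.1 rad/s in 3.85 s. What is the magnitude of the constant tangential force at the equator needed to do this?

F ≈ 1.92 N

I = (2/5)MR² = (2/5)(8.19)(0.0802)² = 0.02107 kg·m².
α = Δω/Δt = (28.1 − 0)/3.85 = 7.299 rad/s².
The required torque is τ = Iα = (0.02107)(7.299) = 0.1538 N·m.
A tangential force at the equator gives τ = FR, so F = τ/R = 0.1538/0.0802 = 1.918 N.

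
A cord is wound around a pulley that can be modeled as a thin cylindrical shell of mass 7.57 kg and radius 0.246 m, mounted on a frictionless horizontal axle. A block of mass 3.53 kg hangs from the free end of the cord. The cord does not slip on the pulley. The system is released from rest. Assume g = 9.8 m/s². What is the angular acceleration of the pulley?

I = MR² = (7.57)(0.246)² = 0.4581 kg·m².
Block: mg − T = ma. Pulley: TR = Iα. No-slip: a = αR, so T = (I/R²)a = 7.570·a.
Then mg = (m + 7.570)a, so a = (3.53)(9.8)/(3.53 + 7.570) = 3.117 m/s².
α = a/R = 3.117/0.246 = 12.67 rad/s².

α ≈ 12.7 rad/s²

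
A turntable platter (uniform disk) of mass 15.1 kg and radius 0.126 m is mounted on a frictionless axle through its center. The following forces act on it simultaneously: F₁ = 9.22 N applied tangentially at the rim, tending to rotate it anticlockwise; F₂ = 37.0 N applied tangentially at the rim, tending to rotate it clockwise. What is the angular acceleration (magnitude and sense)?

I = ½MR² = (1/2)(15.1)(0.126)² = 0.1199 kg·m².
Taking anticlockwise as positive: τ₁ = +(9.22)(0.126) = +1.162 N·m; τ₂ = −(37.0)(0.126) = −4.662 N·m.
Net torque τ = -3.500 N·m.
α = τ/I = -3.500/0.1199 = -29.20 rad/s².

α ≈ 29.2 rad/s², clockwise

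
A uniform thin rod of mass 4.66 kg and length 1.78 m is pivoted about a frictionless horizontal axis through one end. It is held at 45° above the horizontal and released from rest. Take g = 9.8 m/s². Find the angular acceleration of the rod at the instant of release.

About the pivot, I = (1/3)ML² = (1/3)(4.66)(1.78)² = 4.922 kg·m².
The weight acts at the center, a distance L/2 = 0.8900 m from the pivot; τ = Mg(L/2) cos 45° = 28.74 N·m.
α = τ/I = 28.74/4.922 = 5.840 rad/s².
(Equivalently α = (3g/(2L)) cos 45° = 5.840 rad/s².)

α ≈ 5.84 rad/s²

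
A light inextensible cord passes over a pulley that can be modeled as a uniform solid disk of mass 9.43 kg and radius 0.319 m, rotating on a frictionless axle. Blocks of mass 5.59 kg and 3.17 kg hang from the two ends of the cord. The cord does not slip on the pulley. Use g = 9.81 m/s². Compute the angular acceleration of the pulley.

I = ½MR² = (1/2)(9.43)(0.319)² = 0.4798 kg·m².
Heavier block: m₁g − T₁ = m₁a. Lighter block: T₂ − m₂g = m₂a.
Pulley: (T₁ − T₂)R = Iα = I(a/R), so T₁ − T₂ = (I/R²)a = (1/2)M_p a = 4.715·a.
Adding the three: (m₁ − m₂)g = (m₁ + m₂ + 4.715)a, so a = (5.59 − 3.17)(9.81)/(5.59 + 3.17 + 4.715) = 1.762 m/s².
α = a/R = 1.762/0.319 = 5.523 rad/s².

α ≈ 5.52 rad/s²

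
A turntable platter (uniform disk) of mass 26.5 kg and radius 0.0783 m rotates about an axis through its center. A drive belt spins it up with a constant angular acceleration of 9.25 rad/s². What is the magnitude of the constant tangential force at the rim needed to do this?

F ≈ 9.60 N

I = ½MR² = (1/2)(26.5)(0.0783)² = 0.08123 kg·m².
The required torque is τ = Iα = (0.08123)(9.250) = 0.7514 N·m.
A tangential force at the rim gives τ = FR, so F = τ/R = 0.7514/0.0783 = 9.597 N.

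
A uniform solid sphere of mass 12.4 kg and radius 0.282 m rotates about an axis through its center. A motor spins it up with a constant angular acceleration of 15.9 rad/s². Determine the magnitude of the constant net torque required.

τ ≈ 6.27 N·m

I = (2/5)MR² = (2/5)(12.4)(0.282)² = 0.3944 kg·m².
τ = Iα = (0.3944)(15.90) = 6.272 N·m.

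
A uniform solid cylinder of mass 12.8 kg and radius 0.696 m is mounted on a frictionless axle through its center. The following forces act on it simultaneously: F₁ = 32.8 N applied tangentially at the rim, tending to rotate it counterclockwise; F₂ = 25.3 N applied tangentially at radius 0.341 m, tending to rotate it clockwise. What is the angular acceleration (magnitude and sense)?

I = ½MR² = (1/2)(12.8)(0.696)² = 3.100 kg·m².
Taking counterclockwise as positive: τ₁ = +(32.8)(0.696) = +22.83 N·m; τ₂ = −(25.3)(0.341) = −8.627 N·m.
Net torque τ = 14.20 N·m.
α = τ/I = 14.20/3.100 = 4.581 rad/s².

α ≈ 4.58 rad/s², counterclockwise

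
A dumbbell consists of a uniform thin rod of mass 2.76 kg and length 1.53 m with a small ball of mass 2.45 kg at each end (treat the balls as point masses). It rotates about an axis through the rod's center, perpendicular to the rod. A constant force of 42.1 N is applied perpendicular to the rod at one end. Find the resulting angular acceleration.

I_rod = (1/12)ML² = (1/12)(2.76)(1.53)² = 0.5384 kg·m².
I_balls = 2·m·(L/2)² = 2(2.45)(0.7650)² = 2.868 kg·m².
Total I = 3.406 kg·m².
τ = F·(L/2) = (42.1)(0.765) = 32.21 N·m.
α = τ/I = 32.21/3.406 = 9.456 rad/s².

α ≈ 9.46 rad/s²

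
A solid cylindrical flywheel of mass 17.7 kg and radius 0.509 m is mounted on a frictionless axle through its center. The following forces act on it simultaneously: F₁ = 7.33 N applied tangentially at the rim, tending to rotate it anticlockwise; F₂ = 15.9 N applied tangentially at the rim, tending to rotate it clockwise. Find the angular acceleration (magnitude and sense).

I = ½MR² = (1/2)(17.7)(0.509)² = 2.293 kg·m².
Taking anticlockwise as positive: τ₁ = +(7.33)(0.509) = +3.731 N·m; τ₂ = −(15.9)(0.509) = −8.093 N·m.
Net torque τ = -4.362 N·m.
α = τ/I = -4.362/2.293 = -1.902 rad/s².

α ≈ 1.90 rad/s², clockwise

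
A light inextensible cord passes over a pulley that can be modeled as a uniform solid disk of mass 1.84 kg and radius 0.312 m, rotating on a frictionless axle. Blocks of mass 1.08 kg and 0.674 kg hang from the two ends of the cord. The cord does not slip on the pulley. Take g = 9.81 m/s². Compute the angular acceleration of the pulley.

I = ½MR² = (1/2)(1.84)(0.312)² = 0.08956 kg·m².
Heavier block: m₁g − T₁ = m₁a. Lighter block: T₂ − m₂g = m₂a.
Pulley: (T₁ − T₂)R = Iα = I(a/R), so T₁ − T₂ = (I/R²)a = (1/2)M_p a = 0.9200·a.
Adding the three: (m₁ − m₂)g = (m₁ + m₂ + 0.9200)a, so a = (1.08 − 0.674)(9.81)/(1.08 + 0.674 + 0.9200) = 1.489 m/s².
α = a/R = 1.489/0.312 = 4.774 rad/s².

α ≈ 4.77 rad/s²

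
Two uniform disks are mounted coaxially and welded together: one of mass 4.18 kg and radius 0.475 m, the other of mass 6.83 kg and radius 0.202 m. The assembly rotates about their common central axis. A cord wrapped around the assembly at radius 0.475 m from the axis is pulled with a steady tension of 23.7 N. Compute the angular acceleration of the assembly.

α ≈ 18.4 rad/s²

I = ½M₁R₁² + ½M₂R₂² = ½(4.18)(0.475)² + ½(6.83)(0.202)² = 0.6109 kg·m².
τ = F r = (23.7)(0.475) = 11.26 N·m.
α = τ/I = 11.26/0.6109 = 18.43 rad/s².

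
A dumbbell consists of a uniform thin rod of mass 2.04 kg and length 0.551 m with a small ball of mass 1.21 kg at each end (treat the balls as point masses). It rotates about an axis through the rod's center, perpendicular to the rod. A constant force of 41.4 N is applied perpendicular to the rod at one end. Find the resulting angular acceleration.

α ≈ 48.5 rad/s²

I_rod = (1/12)ML² = (1/12)(2.04)(0.551)² = 0.05161 kg·m².
I_balls = 2·m·(L/2)² = 2(1.21)(0.2755)² = 0.1837 kg·m².
Total I = 0.2353 kg·m².
τ = F·(L/2) = (41.4)(0.276) = 11.41 N·m.
α = τ/I = 11.41/0.2353 = 48.47 rad/s².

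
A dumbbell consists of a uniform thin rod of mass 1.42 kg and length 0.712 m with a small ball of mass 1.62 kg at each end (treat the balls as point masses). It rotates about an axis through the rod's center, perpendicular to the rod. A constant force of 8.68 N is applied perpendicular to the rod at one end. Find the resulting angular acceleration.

α ≈ 6.57 rad/s²

I_rod = (1/12)ML² = (1/12)(1.42)(0.712)² = 0.05999 kg·m².
I_balls = 2·m·(L/2)² = 2(1.62)(0.3560)² = 0.4106 kg·m².
Total I = 0.4706 kg·m².
τ = F·(L/2) = (8.68)(0.356) = 3.090 N·m.
α = τ/I = 3.090/0.4706 = 6.566 rad/s².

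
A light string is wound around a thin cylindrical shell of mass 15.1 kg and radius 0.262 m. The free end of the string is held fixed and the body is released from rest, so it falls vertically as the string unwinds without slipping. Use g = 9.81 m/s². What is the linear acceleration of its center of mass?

Translation: Mg − T = Ma. Rotation about the center: TR = Iα with I = MR².
With a = αR: T = (I/R²)a = M a, so Mg = (1 + 1.000)Ma.
a = g/(1 + 1.000) = 9.81/2.000 = 4.905 m/s².

a ≈ 4.91 m/s²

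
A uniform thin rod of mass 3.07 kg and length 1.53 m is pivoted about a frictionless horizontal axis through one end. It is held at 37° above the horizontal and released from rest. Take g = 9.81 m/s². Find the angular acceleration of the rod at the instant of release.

α ≈ 7.68 rad/s²

About the pivot, I = (1/3)ML² = (1/3)(3.07)(1.53)² = 2.396 kg·m².
The weight acts at the center, a distance L/2 = 0.7650 m from the pivot; τ = Mg(L/2) cos 37° = 18.40 N·m.
α = τ/I = 18.40/2.396 = 7.681 rad/s².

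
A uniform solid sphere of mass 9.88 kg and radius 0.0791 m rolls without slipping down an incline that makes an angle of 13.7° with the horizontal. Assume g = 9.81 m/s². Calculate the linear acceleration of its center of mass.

a ≈ 1.66 m/s²

Translation along the incline: Mg sinθ − f = Ma.
Rotation about the center: fR = Iα with I = (2/5)MR². No-slip gives a = αR, so f = (I/R²)a = (2/5)M a.
Substituting: Mg sinθ = (1 + 0.4000)Ma, so a = g sinθ/(1 + 0.4000) = (9.81) sin 13.7° / 1.400 = 1.660 m/s².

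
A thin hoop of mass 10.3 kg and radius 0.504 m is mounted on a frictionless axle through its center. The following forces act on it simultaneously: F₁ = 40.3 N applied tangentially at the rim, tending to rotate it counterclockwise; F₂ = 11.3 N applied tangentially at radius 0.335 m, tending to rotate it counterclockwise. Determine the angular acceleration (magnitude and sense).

α ≈ 9.21 rad/s², counterclockwise

I = MR² = (10.3)(0.504)² = 2.616 kg·m².
Taking counterclockwise as positive: τ₁ = +(40.3)(0.504) = +20.31 N·m; τ₂ = +(11.3)(0.335) = +3.786 N·m.
Net torque τ = 24.10 N·m.
α = τ/I = 24.10/2.616 = 9.210 rad/s².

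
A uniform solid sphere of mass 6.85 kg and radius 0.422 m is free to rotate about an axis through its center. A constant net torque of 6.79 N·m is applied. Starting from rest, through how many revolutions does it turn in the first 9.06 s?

≈ 90.9 revolutions

I = (2/5)MR² = (2/5)(6.85)(0.422)² = 0.4880 kg·m².
α = τ/I = 6.79/0.4880 = 13.92 rad/s².
θ = ½αt² = ½(13.92)(9.06)² = 571.1 rad.
Revolutions = θ/(2π) = 90.90.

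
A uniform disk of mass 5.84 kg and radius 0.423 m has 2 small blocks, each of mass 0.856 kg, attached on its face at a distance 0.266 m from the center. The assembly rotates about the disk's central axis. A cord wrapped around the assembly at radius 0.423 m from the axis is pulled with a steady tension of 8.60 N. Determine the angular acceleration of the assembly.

I_disk = ½MR² = ½(5.84)(0.423)² = 0.5225 kg·m².
I_blocks = 2·m·r² = 2(0.856)(0.266)² = 0.1211 kg·m².
Total I = 0.6436 kg·m².
τ = F r = (8.60)(0.423) = 3.638 N·m.
α = τ/I = 3.638/0.6436 = 5.652 rad/s².

α ≈ 5.65 rad/s²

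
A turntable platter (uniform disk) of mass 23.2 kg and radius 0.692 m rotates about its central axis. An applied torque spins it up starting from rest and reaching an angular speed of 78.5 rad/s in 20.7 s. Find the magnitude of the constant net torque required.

τ ≈ 21.1 N·m

I = ½MR² = (1/2)(23.2)(0.692)² = 5.555 kg·m².
α = Δω/Δt = (78.5 − 0)/20.7 = 3.792 rad/s².
τ = Iα = (5.555)(3.792) = 21.07 N·m.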